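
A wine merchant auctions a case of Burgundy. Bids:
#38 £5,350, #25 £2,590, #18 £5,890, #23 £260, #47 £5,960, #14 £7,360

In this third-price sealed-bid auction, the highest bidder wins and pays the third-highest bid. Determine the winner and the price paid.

Rule: the highest bidder wins and pays the third-highest bid.
Sorting bids: 7,360 (#14) > 5,960 (#47) > 5,890 (#18) > 5,350 (#38) > 2,590 (#25) > 260 (#23)
#14 wins; payment is bid #3 in the ranking = £5,890.

#14 pays £5,890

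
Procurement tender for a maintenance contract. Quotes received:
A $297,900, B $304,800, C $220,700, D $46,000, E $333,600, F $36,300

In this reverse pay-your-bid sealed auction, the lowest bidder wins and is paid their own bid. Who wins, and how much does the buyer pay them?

F is paid $36,300

Bids in order: 36,300 (F) < 46,000 (D) < 220,700 (C) < 297,900 (A) < 304,800 (B) < 333,600 (E)
First-price: F is paid what they bid, $36,300.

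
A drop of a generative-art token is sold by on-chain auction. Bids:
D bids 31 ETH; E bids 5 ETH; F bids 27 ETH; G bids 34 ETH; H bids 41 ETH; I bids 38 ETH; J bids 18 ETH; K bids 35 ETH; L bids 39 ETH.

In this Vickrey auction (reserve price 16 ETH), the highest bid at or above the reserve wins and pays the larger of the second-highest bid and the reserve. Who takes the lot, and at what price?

Rule: the highest bid at or above the reserve wins and pays the larger of the second-highest bid and the reserve.
Sorting bids: 41 (H) > 39 (L) > 38 (I) > 35 (K) > 34 (G) > 31 (D) > …
H has the top bid at or above the reserve (41 ETH).
max(second-highest 39 ETH, reserve 16 ETH) = 39 ETH; the reserve does not bind.

H pays 39 ETH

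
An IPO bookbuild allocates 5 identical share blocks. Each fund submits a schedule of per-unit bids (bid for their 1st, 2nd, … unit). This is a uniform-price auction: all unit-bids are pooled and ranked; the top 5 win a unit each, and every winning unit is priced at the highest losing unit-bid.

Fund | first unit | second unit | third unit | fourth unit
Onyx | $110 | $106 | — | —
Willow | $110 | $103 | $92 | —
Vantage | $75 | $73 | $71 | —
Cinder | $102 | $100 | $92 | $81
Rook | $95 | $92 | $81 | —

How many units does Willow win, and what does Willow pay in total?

All unit-bids, highest first — top 5: 110 (Onyx-1), 110 (Willow-1), 106 (Onyx-2), 103 (Willow-2), 102 (Cinder-1)
The (k+1)-th unit-bid is $100.
Willow wins 2 unit(s) at $100 each.

Willow: 2 units, pays $200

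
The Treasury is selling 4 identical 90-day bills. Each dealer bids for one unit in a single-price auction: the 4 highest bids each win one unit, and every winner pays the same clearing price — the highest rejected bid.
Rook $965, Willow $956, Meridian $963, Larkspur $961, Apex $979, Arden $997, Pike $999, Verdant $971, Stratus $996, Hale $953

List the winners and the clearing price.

Bids ranked high→low: 999 (Pike), 997 (Arden), 996 (Stratus), 979 (Apex), 971 (Verdant), 965 (Rook), …
The 4 highest are Pike, Arden, Stratus, Apex.
Clearing price = highest rejected bid = $971.

Pike, Arden, Stratus, Apex; each pays $971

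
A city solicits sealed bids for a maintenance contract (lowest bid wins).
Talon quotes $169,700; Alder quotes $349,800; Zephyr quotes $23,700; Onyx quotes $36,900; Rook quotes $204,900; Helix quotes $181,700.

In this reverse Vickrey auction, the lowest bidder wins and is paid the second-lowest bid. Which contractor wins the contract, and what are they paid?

Zephyr is paid $36,900

Sorting bids: 23,700 (Zephyr) < 36,900 (Onyx) < 169,700 (Talon) < 181,700 (Helix) < 204,900 (Rook) < 349,800 (Alder)
Zephyr is lowest; is paid the second-lowest bid, $36,900.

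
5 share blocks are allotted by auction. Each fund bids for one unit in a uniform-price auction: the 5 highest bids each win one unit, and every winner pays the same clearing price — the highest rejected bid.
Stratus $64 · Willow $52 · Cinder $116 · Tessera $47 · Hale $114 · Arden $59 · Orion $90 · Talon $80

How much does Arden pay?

Ordering the bids: 116 (Cinder), 114 (Hale), 90 (Orion), 80 (Talon), 64 (Stratus), 59 (Arden), 52 (Willow), …
The 5 highest are Cinder, Hale, Orion, Talon, Stratus.
Clearing price = highest rejected bid = $59.
Arden does not win → pays $0.

Arden pays $0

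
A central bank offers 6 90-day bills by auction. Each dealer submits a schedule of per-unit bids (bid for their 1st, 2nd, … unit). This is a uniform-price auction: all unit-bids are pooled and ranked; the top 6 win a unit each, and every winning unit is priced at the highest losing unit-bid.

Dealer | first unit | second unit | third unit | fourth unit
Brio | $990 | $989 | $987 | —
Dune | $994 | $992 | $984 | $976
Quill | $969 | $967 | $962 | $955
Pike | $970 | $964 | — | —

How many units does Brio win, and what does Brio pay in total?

Brio: 3 units, pays $2,928

Merging the schedules and taking the best 6: 994 (Dune-1), 992 (Dune-2), 990 (Brio-1), 989 (Brio-2), 987 (Brio-3), 984 (Dune-3)
First bid not allocated: $976.
Brio wins 3 unit(s) at $976 each.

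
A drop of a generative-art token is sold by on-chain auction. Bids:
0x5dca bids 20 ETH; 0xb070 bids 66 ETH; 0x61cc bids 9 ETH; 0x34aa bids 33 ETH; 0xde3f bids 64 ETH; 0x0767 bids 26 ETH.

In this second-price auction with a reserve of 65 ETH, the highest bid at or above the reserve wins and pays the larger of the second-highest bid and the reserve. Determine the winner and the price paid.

0xb070 pays 65 ETH

Bids ranked: 66 (0xb070) > 64 (0xde3f) > 33 (0x34aa) > 26 (0x0767) > 20 (0x5dca) > 9 (0x61cc)
Highest eligible bid: 0xb070 at 66 ETH.
max(second-highest 64 ETH, reserve 65 ETH) = 65 ETH.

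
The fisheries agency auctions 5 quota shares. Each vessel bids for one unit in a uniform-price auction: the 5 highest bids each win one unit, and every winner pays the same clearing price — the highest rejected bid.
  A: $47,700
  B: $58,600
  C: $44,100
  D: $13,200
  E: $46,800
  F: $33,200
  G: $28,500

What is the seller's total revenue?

Bids ranked high→low: 58,600 (B), 47,700 (A), 46,800 (E), 44,100 (C), 33,200 (F), 28,500 (G), 13,200 (D)
Top 5: B, A, E, C, F.
Clearing price = highest rejected bid = $28,500.
Total revenue = 5 × $28,500 = $142,500.

Total revenue: $142,500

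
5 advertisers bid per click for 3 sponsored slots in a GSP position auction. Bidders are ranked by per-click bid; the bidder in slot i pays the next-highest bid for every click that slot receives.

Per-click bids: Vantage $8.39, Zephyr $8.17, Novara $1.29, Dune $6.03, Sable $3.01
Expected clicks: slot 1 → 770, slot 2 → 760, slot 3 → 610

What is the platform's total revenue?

Total revenue: $12709.80

Ranked by bid: $8.39 (Vantage) > $8.17 (Zephyr) > $6.03 (Dune) > $3.01 (Sable) > …
Slot 1: Vantage pays $8.17 × 770 = $6290.90
Slot 2: Zephyr pays $6.03 × 760 = $4582.80
Slot 3: Dune pays $3.01 × 610 = $1836.10
Total = $12709.80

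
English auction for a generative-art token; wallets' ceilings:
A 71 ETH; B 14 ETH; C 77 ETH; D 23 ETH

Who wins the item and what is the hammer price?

Limits in order: 77 (C) > 71 (A) > 23 (D) > 14 (B)
A is the last rival to drop out, at 71 ETH; C remains and wins at that price.

C wins at 71 ETH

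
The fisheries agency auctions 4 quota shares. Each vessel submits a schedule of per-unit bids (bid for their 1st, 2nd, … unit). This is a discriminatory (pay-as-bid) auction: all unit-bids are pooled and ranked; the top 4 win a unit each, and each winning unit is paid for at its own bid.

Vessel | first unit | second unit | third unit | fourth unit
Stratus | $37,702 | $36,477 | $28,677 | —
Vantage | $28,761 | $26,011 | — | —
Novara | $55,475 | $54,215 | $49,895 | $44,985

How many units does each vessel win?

Merging the schedules and taking the best 4: 55,475 (Novara-1), 54,215 (Novara-2), 49,895 (Novara-3), 44,985 (Novara-4)
Next rejected bid: $37,702 (not a price — pay-as-bid).
Allocation: Novara 4.

Novara 4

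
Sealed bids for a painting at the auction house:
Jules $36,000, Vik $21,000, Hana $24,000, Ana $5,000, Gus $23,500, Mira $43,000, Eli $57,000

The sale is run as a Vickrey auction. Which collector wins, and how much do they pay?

Eli pays $43,000

Bids ranked: 57,000 (Eli) > 43,000 (Mira) > 36,000 (Jules) > 24,000 (Hana) > 23,500 (Gus) > 21,000 (Vik) > …
Eli wins with the highest bid; price is set by the runner-up at $43,000.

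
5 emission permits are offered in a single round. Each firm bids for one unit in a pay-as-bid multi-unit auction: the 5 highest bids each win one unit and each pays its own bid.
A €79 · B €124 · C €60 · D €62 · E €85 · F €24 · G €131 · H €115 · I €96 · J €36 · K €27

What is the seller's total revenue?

Ordering the bids: 131 (G), 124 (B), 115 (H), 96 (I), 85 (E), 79 (A), 62 (D), …
Top 5: G, B, H, I, E.
Total revenue = 131 + 124 + 115 + 96 + 85 = €551.

Total revenue: €551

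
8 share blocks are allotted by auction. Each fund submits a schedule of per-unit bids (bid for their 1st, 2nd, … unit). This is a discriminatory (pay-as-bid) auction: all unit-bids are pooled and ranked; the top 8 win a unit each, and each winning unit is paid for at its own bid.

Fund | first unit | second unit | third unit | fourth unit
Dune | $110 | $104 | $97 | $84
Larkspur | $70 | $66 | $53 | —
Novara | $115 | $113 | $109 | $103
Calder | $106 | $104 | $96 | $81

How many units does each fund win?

Calder 2, Dune 2, Novara 4

Merging the schedules and taking the best 8: 115 (Novara-1), 113 (Novara-2), 110 (Dune-1), 109 (Novara-3), 106 (Calder-1), 104 (Dune-2), 104 (Calder-2), 103 (Novara-4)
Next rejected bid: $97 (not a price — pay-as-bid).
Allocation: Calder 2, Dune 2, Novara 4.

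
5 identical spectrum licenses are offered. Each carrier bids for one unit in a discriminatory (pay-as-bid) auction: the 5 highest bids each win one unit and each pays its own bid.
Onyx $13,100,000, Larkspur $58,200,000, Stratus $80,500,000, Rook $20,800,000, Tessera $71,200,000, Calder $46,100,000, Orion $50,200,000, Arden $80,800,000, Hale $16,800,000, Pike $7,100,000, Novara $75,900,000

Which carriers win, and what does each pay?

Arden $80,800,000, Stratus $80,500,000, Novara $75,900,000, Tessera $71,200,000, Larkspur $58,200,000

Ordering the bids: 80,800,000 (Arden), 80,500,000 (Stratus), 75,900,000 (Novara), 71,200,000 (Tessera), 58,200,000 (Larkspur), 50,200,000 (Orion), 46,100,000 (Calder), …
The 5 highest are Arden, Stratus, Novara, Tessera, Larkspur.
Each winner pays its own bid: Arden $80,800,000, Stratus $80,500,000, Novara $75,900,000, Tessera $71,200,000, Larkspur $58,200,000.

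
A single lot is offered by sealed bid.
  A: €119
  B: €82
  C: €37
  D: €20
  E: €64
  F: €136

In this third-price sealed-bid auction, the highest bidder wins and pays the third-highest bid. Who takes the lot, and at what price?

F pays €82

Bids in order: 136 (F) > 119 (A) > 82 (B) > 64 (E) > 37 (C) > 20 (D)
F is highest; pays the third-highest bid, €82.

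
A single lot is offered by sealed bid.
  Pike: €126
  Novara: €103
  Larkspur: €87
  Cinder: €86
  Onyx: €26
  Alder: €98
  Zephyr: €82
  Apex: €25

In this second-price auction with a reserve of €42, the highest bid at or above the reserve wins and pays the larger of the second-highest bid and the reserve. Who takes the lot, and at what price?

Second-price auction with a reserve of €42: the highest bid at or above the reserve wins and pays the larger of the second-highest bid and the reserve.
Bids in order: 126 (Pike) > 103 (Novara) > 98 (Alder) > 87 (Larkspur) > 86 (Cinder) > 82 (Zephyr) > …
Highest eligible bid: Pike at €126.
Second-highest bid €103 exceeds the reserve €42 → payment €103.

Pike pays €103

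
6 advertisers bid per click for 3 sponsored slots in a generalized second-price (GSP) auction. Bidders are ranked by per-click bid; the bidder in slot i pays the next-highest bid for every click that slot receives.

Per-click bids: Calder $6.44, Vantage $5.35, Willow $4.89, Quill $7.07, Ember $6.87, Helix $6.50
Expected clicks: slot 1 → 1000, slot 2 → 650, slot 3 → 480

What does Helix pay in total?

Sorting advertisers: $7.07 (Quill) > $6.87 (Ember) > $6.50 (Helix) > $6.44 (Calder) > …
Helix holds slot 3 → pays next bid $6.44 × 480 clicks = $3091.20.

Helix pays $3091.20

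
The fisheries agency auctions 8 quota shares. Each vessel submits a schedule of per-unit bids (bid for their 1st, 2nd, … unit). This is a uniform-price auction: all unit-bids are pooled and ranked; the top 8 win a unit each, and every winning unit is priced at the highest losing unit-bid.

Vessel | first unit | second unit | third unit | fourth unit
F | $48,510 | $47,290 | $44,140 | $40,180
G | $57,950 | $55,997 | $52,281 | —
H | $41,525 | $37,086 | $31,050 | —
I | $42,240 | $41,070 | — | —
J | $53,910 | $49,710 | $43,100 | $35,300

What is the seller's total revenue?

All unit-bids, highest first — top 8: 57,950 (G-1), 55,997 (G-2), 53,910 (J-1), 52,281 (G-3), 49,710 (J-2), 48,510 (F-1), 47,290 (F-2), 44,140 (F-3)
Highest rejected unit-bid = $43,100.
Allocation: F 3, G 3, J 2. Every unit priced at $43,100.
Revenue = 8 × 43,100 = $344,800.

Total revenue: $344,800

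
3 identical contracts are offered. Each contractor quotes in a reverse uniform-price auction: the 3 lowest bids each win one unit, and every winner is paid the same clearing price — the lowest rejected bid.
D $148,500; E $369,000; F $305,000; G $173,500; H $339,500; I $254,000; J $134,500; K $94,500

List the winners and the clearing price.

Ordering the bids: 94,500 (K), 134,500 (J), 148,500 (D), 173,500 (G), 254,000 (I), …
Winners (3 units): K, J, D.
First losing bid is G's $173,500, which sets the uniform price.

K, J, D; each is paid $173,500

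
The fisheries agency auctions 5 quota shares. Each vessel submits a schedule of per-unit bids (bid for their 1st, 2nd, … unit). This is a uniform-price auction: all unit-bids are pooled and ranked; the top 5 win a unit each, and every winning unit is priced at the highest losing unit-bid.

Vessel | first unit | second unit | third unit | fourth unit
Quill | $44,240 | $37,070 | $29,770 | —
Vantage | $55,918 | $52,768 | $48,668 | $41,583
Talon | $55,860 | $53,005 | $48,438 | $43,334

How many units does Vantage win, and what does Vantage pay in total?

Vantage: 3 units, pays $145,314

All unit-bids, highest first — top 5: 55,918 (Vantage-1), 55,860 (Talon-1), 53,005 (Talon-2), 52,768 (Vantage-2), 48,668 (Vantage-3)
Highest rejected unit-bid = $48,438.
Vantage wins 3 unit(s) at $48,438 each.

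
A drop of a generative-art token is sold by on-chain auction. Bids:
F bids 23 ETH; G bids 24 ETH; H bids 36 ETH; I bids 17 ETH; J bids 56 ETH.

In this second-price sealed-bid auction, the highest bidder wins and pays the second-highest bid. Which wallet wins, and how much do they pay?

J pays 36 ETH

Rule: the highest bidder wins and pays the second-highest bid.
Bids in order: 56 (J) > 36 (H) > 24 (G) > 23 (F) > 17 (I)
J is highest; pays the second-highest bid, 36 ETH.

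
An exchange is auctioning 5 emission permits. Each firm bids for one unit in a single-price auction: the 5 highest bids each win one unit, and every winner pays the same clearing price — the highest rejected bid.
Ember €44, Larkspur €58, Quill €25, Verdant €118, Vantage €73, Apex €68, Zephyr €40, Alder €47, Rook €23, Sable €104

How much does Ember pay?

Ember pays €0

Bids ranked high→low: 118 (Verdant), 104 (Sable), 73 (Vantage), 68 (Apex), 58 (Larkspur), 47 (Alder), 44 (Ember), …
Winners (5 units): Verdant, Sable, Vantage, Apex, Larkspur.
First losing bid is Alder's €47, which sets the uniform price.
Ember does not win → pays €0.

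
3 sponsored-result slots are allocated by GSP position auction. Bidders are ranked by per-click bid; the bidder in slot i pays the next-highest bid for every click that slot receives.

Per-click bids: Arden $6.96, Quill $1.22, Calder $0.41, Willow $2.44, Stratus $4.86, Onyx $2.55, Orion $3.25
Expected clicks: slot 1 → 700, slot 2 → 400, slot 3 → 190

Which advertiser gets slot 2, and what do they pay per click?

Ranked by bid: $6.96 (Arden) > $4.86 (Stratus) > $3.25 (Orion) > $2.55 (Onyx) > …
Slot 2 goes to the second-ranked bidder, Stratus, who pays the next bid down: $3.25/click.

Stratus; $3.25 per click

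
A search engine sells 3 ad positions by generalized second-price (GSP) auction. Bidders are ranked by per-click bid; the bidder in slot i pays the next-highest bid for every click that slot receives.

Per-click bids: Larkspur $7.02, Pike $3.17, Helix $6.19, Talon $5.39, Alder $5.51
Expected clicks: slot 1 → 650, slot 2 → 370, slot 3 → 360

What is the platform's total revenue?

Sorting advertisers: $7.02 (Larkspur) > $6.19 (Helix) > $5.51 (Alder) > $5.39 (Talon) > …
Slot 1: Larkspur pays $6.19 × 650 = $4023.50
Slot 2: Helix pays $5.51 × 370 = $2038.70
Slot 3: Alder pays $5.39 × 360 = $1940.40
Total = $8002.60

Total revenue: $8002.60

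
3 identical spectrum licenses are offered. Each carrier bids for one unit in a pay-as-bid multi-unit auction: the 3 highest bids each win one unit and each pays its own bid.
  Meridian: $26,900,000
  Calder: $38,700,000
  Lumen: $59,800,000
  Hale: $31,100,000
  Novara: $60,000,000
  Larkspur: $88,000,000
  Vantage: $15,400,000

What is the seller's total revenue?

Sorting: 88,000,000 (Larkspur), 60,000,000 (Novara), 59,800,000 (Lumen), 38,700,000 (Calder), 31,100,000 (Hale), …
Top 3: Larkspur, Novara, Lumen.
Total revenue = 88,000,000 + 60,000,000 + 59,800,000 = $207,800,000.

Total revenue: $207,800,000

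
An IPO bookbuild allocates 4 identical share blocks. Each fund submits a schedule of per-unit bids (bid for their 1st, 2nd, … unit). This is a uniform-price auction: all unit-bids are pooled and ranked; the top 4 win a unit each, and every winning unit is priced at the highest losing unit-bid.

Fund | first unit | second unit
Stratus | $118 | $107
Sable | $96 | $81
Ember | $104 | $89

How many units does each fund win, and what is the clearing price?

Merging the schedules and taking the best 4: 118 (Stratus-1), 107 (Stratus-2), 104 (Ember-1), 96 (Sable-1)
Highest rejected unit-bid = $89.
Allocation: Ember 1, Sable 1, Stratus 2.

Ember 1, Sable 1, Stratus 2; clearing price $89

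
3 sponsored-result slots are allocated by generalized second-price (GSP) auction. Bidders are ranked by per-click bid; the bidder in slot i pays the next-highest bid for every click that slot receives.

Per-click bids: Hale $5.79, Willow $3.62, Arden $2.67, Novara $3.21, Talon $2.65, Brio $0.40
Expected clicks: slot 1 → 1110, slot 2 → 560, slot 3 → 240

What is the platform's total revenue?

Ranked by bid: $5.79 (Hale) > $3.62 (Willow) > $3.21 (Novara) > $2.67 (Arden) > …
Slot 1: Hale pays $3.62 × 1110 = $4018.20
Slot 2: Willow pays $3.21 × 560 = $1797.60
Slot 3: Novara pays $2.67 × 240 = $640.80
Total = $6456.60

Total revenue: $6456.60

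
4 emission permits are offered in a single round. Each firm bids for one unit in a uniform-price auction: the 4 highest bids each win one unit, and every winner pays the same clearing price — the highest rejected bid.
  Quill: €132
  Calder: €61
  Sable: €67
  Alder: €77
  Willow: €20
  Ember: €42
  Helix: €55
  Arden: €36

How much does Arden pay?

Sorting: 132 (Quill), 77 (Alder), 67 (Sable), 61 (Calder), 55 (Helix), 42 (Ember), …
Top 4: Quill, Alder, Sable, Calder.
Highest unsuccessful bid: €55 → clearing price.
Arden does not win → pays €0.

Arden pays €0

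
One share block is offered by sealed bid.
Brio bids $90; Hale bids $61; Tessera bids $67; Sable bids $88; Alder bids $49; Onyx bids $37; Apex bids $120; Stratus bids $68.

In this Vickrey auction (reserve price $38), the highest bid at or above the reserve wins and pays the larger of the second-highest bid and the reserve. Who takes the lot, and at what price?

Apex pays $90

Sorting bids: 120 (Apex) > 90 (Brio) > 88 (Sable) > 68 (Stratus) > 67 (Tessera) > 61 (Hale) > …
Highest eligible bid: Apex at $120.
Second-highest bid $90 exceeds the reserve $38 → payment $90.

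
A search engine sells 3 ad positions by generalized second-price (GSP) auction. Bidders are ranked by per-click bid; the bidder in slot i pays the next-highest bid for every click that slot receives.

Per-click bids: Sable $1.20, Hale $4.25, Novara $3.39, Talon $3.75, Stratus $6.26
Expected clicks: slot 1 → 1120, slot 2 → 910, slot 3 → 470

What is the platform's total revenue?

Total revenue: $9765.80

Ranked by bid: $6.26 (Stratus) > $4.25 (Hale) > $3.75 (Talon) > $3.39 (Novara) > …
Slot 1: Stratus pays $4.25 × 1120 = $4760.00
Slot 2: Hale pays $3.75 × 910 = $3412.50
Slot 3: Talon pays $3.39 × 470 = $1593.30
Total = $9765.80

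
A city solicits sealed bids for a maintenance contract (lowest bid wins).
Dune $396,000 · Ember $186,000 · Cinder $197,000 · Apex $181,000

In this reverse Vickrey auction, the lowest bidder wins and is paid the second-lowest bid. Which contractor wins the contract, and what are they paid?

Sorting bids: 181,000 (Apex) < 186,000 (Ember) < 197,000 (Cinder) < 396,000 (Dune)
Second-price: Apex is paid Ember's bid of $186,000.

Apex is paid $186,000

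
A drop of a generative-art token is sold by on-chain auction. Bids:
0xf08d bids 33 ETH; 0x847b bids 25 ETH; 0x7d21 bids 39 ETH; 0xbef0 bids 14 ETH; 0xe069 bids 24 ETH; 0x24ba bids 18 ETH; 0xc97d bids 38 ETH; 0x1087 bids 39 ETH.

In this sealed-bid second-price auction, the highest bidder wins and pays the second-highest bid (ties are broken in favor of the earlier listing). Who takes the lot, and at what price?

Bids in order: 39 (0x7d21) > 39 (0x1087) > 38 (0xc97d) > 33 (0xf08d) > 25 (0x847b) > 24 (0xe069) > …
Tie at 39 ETH → 0x7d21 wins by tie-break.
0x7d21 wins with the highest bid; price is set by the runner-up at 39 ETH.

0x7d21 pays 39 ETH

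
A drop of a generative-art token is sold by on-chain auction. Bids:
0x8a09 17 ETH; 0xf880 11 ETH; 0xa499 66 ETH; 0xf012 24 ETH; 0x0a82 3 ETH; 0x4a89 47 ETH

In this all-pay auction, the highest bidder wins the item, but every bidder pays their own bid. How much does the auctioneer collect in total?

Bids ranked: 66 (0xa499) > 47 (0x4a89) > 24 (0xf012) > 17 (0x8a09) > 11 (0xf880) > 3 (0x0a82)
Every bidder forfeits their bid regardless of winning.
Revenue = 17 + 11 + 66 + 24 + 3 + 47 = 168 ETH.

Total revenue: 168 ETH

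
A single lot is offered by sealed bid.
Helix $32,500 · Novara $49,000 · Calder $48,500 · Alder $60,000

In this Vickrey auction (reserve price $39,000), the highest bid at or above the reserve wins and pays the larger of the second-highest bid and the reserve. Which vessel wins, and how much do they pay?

Alder pays $49,000

Rule: the highest bid at or above the reserve wins and pays the larger of the second-highest bid and the reserve.
Sorting bids: 60,000 (Alder) > 49,000 (Novara) > 48,500 (Calder) > 32,500 (Helix)
Alder has the top bid at or above the reserve ($60,000).
Second-highest bid $49,000 exceeds the reserve $39,000 → payment $49,000.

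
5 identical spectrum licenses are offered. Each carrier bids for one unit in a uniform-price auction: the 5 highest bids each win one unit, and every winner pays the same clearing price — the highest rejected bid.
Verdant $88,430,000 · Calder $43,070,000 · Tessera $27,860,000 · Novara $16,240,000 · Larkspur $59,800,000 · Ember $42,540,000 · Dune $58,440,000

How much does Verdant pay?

Sorting: 88,430,000 (Verdant), 59,800,000 (Larkspur), 58,440,000 (Dune), 43,070,000 (Calder), 42,540,000 (Ember), 27,860,000 (Tessera), 16,240,000 (Novara)
The 5 highest are Verdant, Larkspur, Dune, Calder, Ember.
Highest unsuccessful bid: $27,860,000 → clearing price.
Verdant wins → pays $27,860,000.

Verdant pays $27,860,000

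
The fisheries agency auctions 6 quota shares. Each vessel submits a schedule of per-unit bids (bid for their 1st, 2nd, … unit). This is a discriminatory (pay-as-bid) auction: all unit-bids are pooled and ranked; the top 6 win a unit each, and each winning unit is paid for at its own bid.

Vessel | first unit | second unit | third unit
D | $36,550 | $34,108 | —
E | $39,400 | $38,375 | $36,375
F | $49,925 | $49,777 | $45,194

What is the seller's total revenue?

Total revenue: $259,221

All unit-bids, highest first — top 6: 49,925 (F-1), 49,777 (F-2), 45,194 (F-3), 39,400 (E-1), 38,375 (E-2), 36,550 (D-1)
Next rejected bid: $36,375 (not a price — pay-as-bid).
Each winning unit pays its own bid.
Revenue = 49,925 + 49,777 + 45,194 + 39,400 + 38,375 + 36,550 = $259,221.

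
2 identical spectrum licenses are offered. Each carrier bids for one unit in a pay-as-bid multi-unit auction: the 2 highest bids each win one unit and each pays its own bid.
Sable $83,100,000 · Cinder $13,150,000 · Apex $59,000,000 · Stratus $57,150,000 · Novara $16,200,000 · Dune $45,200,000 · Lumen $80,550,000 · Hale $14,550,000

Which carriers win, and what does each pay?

Sable $83,100,000, Lumen $80,550,000

Bids ranked high→low: 83,100,000 (Sable), 80,550,000 (Lumen), 59,000,000 (Apex), 57,150,000 (Stratus), …
The 2 highest are Sable, Lumen.
Each winner pays its own bid: Sable $83,100,000, Lumen $80,550,000.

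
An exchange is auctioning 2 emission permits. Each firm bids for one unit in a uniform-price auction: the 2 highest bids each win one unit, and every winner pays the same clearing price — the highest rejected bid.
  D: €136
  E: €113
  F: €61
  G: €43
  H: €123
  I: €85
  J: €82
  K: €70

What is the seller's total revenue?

Ordering the bids: 136 (D), 123 (H), 113 (E), 85 (I), …
Top 2: D, H.
Clearing price = highest rejected bid = €113.
Total revenue = 2 × €113 = €226.

Total revenue: €226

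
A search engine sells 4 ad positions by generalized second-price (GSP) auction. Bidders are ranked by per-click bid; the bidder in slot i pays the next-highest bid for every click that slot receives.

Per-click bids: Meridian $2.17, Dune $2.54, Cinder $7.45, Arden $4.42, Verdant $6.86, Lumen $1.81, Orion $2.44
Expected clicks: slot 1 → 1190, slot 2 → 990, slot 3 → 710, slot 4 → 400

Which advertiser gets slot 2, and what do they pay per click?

Verdant; $4.42 per click

Ranked by bid: $7.45 (Cinder) > $6.86 (Verdant) > $4.42 (Arden) > $2.54 (Dune) > $2.44 (Orion) > …
Slot 2 goes to the second-ranked bidder, Verdant, who pays the next bid down: $4.42/click.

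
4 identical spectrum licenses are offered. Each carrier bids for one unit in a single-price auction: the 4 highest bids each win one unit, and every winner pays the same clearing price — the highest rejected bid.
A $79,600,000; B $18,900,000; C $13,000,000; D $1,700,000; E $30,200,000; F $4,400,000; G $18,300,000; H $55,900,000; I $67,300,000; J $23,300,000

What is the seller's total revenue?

Total revenue: $93,200,000

Ordering the bids: 79,600,000 (A), 67,300,000 (I), 55,900,000 (H), 30,200,000 (E), 23,300,000 (J), 18,900,000 (B), …
Winners (4 units): A, I, H, E.
First losing bid is J's $23,300,000, which sets the uniform price.
Total revenue = 4 × $23,300,000 = $93,200,000.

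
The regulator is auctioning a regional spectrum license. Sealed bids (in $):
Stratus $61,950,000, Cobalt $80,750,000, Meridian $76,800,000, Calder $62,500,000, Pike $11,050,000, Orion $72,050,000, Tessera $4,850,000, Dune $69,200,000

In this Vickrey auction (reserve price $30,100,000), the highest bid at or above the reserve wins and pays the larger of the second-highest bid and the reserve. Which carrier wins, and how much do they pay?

Cobalt pays $76,800,000

Bids ranked: 80,750,000 (Cobalt) > 76,800,000 (Meridian) > 72,050,000 (Orion) > 69,200,000 (Dune) > 62,500,000 (Calder) > 61,950,000 (Stratus) > …
Cobalt has the top bid at or above the reserve ($80,750,000).
max(second-highest $76,800,000, reserve $30,100,000) = $76,800,000; the reserve does not bind.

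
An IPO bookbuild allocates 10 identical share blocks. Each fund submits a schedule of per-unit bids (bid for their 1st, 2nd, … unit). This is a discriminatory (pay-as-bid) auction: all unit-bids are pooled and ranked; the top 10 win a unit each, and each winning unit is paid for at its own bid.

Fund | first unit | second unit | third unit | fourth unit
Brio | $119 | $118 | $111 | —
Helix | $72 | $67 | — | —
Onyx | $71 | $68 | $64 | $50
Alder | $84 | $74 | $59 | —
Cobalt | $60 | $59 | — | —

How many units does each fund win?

Alder 2, Brio 3, Helix 2, Onyx 3

Pooled unit-bids ranked (top 10): 119 (Brio-1), 118 (Brio-2), 111 (Brio-3), 84 (Alder-1), 74 (Alder-2), 72 (Helix-1), 71 (Onyx-1), 68 (Onyx-2), 67 (Helix-2), 64 (Onyx-3)
Next rejected bid: $60 (not a price — pay-as-bid).
Allocation: Alder 2, Brio 3, Helix 2, Onyx 3.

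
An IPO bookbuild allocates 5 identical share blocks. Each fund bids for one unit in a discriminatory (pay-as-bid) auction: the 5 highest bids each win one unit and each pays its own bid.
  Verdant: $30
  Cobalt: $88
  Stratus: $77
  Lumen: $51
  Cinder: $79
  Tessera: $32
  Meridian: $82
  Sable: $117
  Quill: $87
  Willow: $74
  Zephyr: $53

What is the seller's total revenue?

Total revenue: $453

Sorting: 117 (Sable), 88 (Cobalt), 87 (Quill), 82 (Meridian), 79 (Cinder), 77 (Stratus), 74 (Willow), …
Winners (5 units): Sable, Cobalt, Quill, Meridian, Cinder.
Total revenue = 117 + 88 + 87 + 82 + 79 = $453.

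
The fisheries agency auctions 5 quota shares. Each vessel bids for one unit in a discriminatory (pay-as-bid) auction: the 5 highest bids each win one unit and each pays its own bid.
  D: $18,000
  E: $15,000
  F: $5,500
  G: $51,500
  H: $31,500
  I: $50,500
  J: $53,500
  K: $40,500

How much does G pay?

Ordering the bids: 53,500 (J), 51,500 (G), 50,500 (I), 40,500 (K), 31,500 (H), 18,000 (D), 15,000 (E), …
The 5 highest are J, G, I, K, H.
G wins → own bid $51,500.

G pays $51,500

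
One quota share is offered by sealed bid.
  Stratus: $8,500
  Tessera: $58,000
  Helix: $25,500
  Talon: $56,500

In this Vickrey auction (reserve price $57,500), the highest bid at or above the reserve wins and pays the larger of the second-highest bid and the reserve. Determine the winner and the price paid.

Vickrey auction (reserve price $57,500): the highest bid at or above the reserve wins and pays the larger of the second-highest bid and the reserve.
Sorting bids: 58,000 (Tessera) > 56,500 (Talon) > 25,500 (Helix) > 8,500 (Stratus)
Tessera has the top bid at or above the reserve ($58,000).
Second-highest bid $56,500 is below the reserve $57,500, so the reserve binds → payment $57,500.

Tessera pays $57,500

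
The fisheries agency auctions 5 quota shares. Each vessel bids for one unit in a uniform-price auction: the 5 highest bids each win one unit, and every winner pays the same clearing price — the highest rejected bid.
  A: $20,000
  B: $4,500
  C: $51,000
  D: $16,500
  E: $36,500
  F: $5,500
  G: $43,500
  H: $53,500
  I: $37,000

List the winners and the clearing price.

Bids ranked high→low: 53,500 (H), 51,000 (C), 43,500 (G), 37,000 (I), 36,500 (E), 20,000 (A), 16,500 (D), …
Top 5: H, C, G, I, E.
Highest unsuccessful bid: $20,000 → clearing price.

H, C, G, I, E; each pays $20,000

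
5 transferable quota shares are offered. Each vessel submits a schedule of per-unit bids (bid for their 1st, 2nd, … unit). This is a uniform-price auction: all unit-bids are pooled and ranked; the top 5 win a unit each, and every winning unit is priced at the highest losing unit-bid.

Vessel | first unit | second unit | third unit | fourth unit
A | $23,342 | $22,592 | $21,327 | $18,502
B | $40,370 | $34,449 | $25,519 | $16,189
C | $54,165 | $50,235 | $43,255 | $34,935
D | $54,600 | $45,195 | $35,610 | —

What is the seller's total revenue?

Total revenue: $201,850

All unit-bids, highest first — top 5: 54,600 (D-1), 54,165 (C-1), 50,235 (C-2), 45,195 (D-2), 43,255 (C-3)
First bid not allocated: $40,370.
Allocation: C 3, D 2. Every unit priced at $40,370.
Revenue = 5 × 40,370 = $201,850.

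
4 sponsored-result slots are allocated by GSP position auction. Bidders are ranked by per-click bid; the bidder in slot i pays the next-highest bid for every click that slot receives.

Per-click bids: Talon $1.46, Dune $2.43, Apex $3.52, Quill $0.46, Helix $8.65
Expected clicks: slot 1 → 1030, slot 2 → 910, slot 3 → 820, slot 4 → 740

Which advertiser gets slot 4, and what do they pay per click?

Sorting advertisers: $8.65 (Helix) > $3.52 (Apex) > $2.43 (Dune) > $1.46 (Talon) > $0.46 (Quill)
Slot 4 goes to the fourth-ranked bidder, Talon, who pays the next bid down: $0.46/click.

Talon; $0.46 per click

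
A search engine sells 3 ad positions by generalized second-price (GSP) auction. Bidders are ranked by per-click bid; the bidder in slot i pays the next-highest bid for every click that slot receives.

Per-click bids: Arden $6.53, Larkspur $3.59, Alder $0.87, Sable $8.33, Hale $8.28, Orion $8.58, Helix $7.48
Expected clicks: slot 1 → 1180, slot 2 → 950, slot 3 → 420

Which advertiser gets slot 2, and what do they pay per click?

Sable; $8.28 per click

Sorting advertisers: $8.58 (Orion) > $8.33 (Sable) > $8.28 (Hale) > $7.48 (Helix) > …
Slot 2 goes to the second-ranked bidder, Sable, who pays the next bid down: $8.28/click.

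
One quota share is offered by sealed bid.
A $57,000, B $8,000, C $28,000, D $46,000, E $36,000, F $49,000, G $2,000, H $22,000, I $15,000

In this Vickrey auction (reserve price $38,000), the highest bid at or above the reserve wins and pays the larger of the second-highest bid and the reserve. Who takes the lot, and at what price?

Rule: the highest bid at or above the reserve wins and pays the larger of the second-highest bid and the reserve.
Bids ranked: 57,000 (A) > 49,000 (F) > 46,000 (D) > 36,000 (E) > 28,000 (C) > 22,000 (H) > …
Highest eligible bid: A at $57,000.
max(second-highest $49,000, reserve $38,000) = $49,000; the reserve does not bind.

A pays $49,000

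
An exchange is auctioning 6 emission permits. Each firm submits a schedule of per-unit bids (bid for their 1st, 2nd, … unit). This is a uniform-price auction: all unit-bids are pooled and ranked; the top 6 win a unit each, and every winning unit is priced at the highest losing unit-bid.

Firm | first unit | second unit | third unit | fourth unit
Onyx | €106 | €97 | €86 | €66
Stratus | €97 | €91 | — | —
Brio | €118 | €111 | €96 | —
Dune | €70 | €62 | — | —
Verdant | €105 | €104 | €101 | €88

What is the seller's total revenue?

Total revenue: €582

Merging the schedules and taking the best 6: 118 (Brio-1), 111 (Brio-2), 106 (Onyx-1), 105 (Verdant-1), 104 (Verdant-2), 101 (Verdant-3)
The (k+1)-th unit-bid is €97.
Allocation: Brio 2, Onyx 1, Verdant 3. Every unit priced at €97.
Revenue = 6 × 97 = €582.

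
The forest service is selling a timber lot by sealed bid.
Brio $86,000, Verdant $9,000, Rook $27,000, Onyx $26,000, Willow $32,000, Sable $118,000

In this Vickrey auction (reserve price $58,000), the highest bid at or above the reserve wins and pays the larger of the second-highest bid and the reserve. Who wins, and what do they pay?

Sable pays $86,000

Bids ranked: 118,000 (Sable) > 86,000 (Brio) > 32,000 (Willow) > 27,000 (Rook) > 26,000 (Onyx) > 9,000 (Verdant)
Sable has the top bid at or above the reserve ($118,000).
max(second-highest $86,000, reserve $58,000) = $86,000; the reserve does not bind.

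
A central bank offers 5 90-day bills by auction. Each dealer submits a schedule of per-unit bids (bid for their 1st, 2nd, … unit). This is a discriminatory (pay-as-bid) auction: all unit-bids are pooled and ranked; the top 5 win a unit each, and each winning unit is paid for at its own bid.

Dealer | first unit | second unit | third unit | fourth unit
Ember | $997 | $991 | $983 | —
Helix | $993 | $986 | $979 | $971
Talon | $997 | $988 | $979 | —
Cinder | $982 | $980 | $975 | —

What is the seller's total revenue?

Total revenue: $4,966

Pooled unit-bids ranked (top 5): 997 (Ember-1), 997 (Talon-1), 993 (Helix-1), 991 (Ember-2), 988 (Talon-2)
Next rejected bid: $986 (not a price — pay-as-bid).
Each winning unit pays its own bid.
Revenue = 997 + 997 + 993 + 991 + 988 = $4,966.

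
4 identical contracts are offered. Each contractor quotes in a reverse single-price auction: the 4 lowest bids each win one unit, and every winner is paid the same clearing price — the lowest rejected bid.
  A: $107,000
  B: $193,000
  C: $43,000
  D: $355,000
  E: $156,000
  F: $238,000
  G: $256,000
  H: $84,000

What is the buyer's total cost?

Total cost: $772,000

Ordering the bids: 43,000 (C), 84,000 (H), 107,000 (A), 156,000 (E), 193,000 (B), 238,000 (F), …
The 4 lowest are C, H, A, E.
Lowest unsuccessful bid: $193,000 → clearing price.
Total cost = 4 × $193,000 = $772,000.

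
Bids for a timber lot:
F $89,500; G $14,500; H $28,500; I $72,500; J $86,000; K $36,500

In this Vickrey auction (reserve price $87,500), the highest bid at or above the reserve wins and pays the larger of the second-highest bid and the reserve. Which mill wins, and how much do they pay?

F pays $87,500

Rule: the highest bid at or above the reserve wins and pays the larger of the second-highest bid and the reserve.
Bids ranked: 89,500 (F) > 86,000 (J) > 72,500 (I) > 36,500 (K) > 28,500 (H) > 14,500 (G)
F has the top bid at or above the reserve ($89,500).
max(second-highest $86,000, reserve $87,500) = $87,500.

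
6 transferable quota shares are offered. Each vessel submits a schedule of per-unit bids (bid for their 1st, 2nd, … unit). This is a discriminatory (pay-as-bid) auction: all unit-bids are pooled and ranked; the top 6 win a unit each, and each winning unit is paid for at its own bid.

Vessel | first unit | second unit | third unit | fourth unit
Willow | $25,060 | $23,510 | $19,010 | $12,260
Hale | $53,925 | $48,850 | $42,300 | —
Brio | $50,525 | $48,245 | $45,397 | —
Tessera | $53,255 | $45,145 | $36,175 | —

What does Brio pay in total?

Brio pays $144,167

All unit-bids, highest first — top 6: 53,925 (Hale-1), 53,255 (Tessera-1), 50,525 (Brio-1), 48,850 (Hale-2), 48,245 (Brio-2), 45,397 (Brio-3)
Next rejected bid: $45,145 (not a price — pay-as-bid).
Brio's winning unit-bids: 50,525 + 48,245 + 45,397 = $144,167.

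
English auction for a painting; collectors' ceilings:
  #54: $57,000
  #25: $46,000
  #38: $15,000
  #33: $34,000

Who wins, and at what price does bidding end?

#54 wins at $46,000

Limits ranked: 57,000 (#54) > 46,000 (#25) > 34,000 (#33) > 15,000 (#38)
Bidding ends when #25 exits at $46,000; #54 takes it.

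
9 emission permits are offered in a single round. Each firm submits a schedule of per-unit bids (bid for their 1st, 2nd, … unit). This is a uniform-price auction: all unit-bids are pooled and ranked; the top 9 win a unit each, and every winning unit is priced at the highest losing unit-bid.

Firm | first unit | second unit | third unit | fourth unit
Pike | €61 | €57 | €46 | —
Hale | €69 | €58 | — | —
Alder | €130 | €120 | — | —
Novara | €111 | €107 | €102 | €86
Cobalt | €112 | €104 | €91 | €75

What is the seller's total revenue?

Merging the schedules and taking the best 9: 130 (Alder-1), 120 (Alder-2), 112 (Cobalt-1), 111 (Novara-1), 107 (Novara-2), 104 (Cobalt-2), 102 (Novara-3), 91 (Cobalt-3), 86 (Novara-4)
First bid not allocated: €75.
Allocation: Alder 2, Cobalt 3, Novara 4. Every unit priced at €75.
Revenue = 9 × 75 = €675.

Total revenue: €675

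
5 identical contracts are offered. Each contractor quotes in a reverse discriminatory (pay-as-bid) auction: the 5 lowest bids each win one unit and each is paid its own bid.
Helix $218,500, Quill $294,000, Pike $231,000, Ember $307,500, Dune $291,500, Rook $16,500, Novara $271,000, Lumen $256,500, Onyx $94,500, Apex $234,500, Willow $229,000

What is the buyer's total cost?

Sorting: 16,500 (Rook), 94,500 (Onyx), 218,500 (Helix), 229,000 (Willow), 231,000 (Pike), 234,500 (Apex), 256,500 (Lumen), …
Winners (5 units): Rook, Onyx, Helix, Willow, Pike.
Total cost = 16,500 + 94,500 + 218,500 + 229,000 + 231,000 = $789,500.

Total cost: $789,500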